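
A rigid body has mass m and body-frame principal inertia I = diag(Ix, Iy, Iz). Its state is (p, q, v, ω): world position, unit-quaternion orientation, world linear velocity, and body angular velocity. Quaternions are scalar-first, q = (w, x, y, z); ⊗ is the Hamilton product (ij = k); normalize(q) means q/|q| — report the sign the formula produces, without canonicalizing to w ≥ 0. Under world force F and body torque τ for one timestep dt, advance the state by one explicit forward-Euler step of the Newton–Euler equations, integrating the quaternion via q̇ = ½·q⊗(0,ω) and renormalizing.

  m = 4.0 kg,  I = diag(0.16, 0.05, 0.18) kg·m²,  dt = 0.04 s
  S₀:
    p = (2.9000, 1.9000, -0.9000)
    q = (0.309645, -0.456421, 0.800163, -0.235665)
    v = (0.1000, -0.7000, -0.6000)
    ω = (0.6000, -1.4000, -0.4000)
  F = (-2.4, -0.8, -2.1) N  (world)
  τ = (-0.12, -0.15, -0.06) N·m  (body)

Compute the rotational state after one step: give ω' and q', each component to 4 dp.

α = I⁻¹(τ − ω×Iω) = (-1.2050, -3.0960, -0.8467)
new body rate ω' = (0.5518, -1.5238, -0.4339)
q⊗(0,ω) = (1.2998148, -0.4642092, -0.7574704, 0.0350336)
updated quaternion q' = (0.3355, -0.4655, 0.7846, -0.2348)

ω' = (0.5518, -1.5238, -0.4339)
q' = (0.3355, -0.4655, 0.7846, -0.2348)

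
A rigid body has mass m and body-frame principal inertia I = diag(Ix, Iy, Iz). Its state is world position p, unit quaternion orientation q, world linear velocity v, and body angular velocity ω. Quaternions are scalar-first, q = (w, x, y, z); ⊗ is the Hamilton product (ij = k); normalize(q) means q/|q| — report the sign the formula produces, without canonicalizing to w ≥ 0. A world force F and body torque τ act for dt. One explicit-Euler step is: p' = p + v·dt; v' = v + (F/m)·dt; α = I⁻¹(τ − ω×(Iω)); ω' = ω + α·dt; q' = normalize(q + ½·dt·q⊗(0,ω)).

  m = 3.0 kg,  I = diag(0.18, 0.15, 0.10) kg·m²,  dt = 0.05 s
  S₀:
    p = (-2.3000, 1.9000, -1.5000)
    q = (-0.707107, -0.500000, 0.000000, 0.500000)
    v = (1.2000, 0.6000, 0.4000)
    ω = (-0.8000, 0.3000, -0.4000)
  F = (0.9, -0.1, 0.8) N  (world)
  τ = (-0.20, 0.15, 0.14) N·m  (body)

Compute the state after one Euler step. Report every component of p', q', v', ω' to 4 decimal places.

p' = (-2.2400, 1.9300, -1.4800)
q' = (-0.7119, -0.4895, -0.0203, 0.5032)
v' = (1.2150, 0.5983, 0.4133)
ω' = (-0.8572, 0.3415, -0.3336)

p + v·dt = (-2.2400, 1.9300, -1.4800)
new velocity v' = (1.2150, 0.5983, 0.4133)
(τ − ω×Iω)/I = (-1.1444, 0.8293, 1.3280)
ω + α·dt = (-0.8572, 0.3415, -0.3336)
Hamilton product q⊗(0,ω) = (-0.2000000, 0.4156856, -0.8121321, 0.1328428)
q' = normalize(q + ½dt·q⊗(0,ω)) = (-0.7119, -0.4895, -0.0203, 0.5032)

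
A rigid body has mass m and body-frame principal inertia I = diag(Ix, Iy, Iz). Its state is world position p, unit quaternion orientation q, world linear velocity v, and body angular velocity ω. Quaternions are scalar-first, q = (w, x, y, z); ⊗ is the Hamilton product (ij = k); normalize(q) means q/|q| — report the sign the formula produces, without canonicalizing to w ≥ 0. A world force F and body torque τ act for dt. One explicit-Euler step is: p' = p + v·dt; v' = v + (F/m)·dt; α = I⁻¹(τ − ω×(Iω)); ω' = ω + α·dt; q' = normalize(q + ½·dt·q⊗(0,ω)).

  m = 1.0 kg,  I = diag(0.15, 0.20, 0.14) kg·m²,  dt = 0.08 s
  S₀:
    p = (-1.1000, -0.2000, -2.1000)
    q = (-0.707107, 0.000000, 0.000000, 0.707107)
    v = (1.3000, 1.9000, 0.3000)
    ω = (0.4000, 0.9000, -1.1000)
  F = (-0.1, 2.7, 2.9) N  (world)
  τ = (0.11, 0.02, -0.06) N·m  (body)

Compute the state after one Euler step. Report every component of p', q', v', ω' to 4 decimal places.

p' = p + v·dt = (-0.9960, -0.0480, -2.0760)
v + (F/m)dt = (1.2920, 2.1160, 0.5320)
α = I⁻¹(τ − ω×Iω) = (0.3373, 0.1220, -0.5571)
ω + α·dt = (0.4270, 0.9098, -1.1446)
2q̇ = q⊗(0,ω) = (0.7778177, -0.9192391, -0.3535535, 0.7778177)
q' = normalize(q + ½dt·q⊗(0,ω)) = (-0.6748, -0.0367, -0.0141, 0.7369)

p' = (-0.9960, -0.0480, -2.0760)
q' = (-0.6748, -0.0367, -0.0141, 0.7369)
v' = (1.2920, 2.1160, 0.5320)
ω' = (0.4270, 0.9098, -1.1446)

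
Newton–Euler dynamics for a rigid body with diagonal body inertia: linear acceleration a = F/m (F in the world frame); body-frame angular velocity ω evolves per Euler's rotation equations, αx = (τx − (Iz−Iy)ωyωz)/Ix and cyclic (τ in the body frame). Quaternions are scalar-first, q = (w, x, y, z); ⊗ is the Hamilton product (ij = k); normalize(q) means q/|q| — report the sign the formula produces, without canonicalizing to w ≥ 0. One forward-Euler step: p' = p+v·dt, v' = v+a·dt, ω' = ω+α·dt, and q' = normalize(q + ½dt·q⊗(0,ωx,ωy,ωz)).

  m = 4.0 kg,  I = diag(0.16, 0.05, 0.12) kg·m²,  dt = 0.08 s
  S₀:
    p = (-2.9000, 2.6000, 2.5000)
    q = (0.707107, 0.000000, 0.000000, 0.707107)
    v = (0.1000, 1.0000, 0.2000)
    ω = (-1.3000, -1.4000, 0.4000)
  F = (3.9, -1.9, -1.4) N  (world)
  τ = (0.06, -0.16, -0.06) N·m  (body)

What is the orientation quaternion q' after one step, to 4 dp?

q' = (0.6937, 0.0028, -0.0761, 0.7162)

2q̇ = q⊗(0,ω) = (-0.2828428, 0.0707107, -1.9091889, 0.2828428)
q' = normalize(q + ½dt·q⊗(0,ω)) = (0.6937, 0.0028, -0.0761, 0.7162)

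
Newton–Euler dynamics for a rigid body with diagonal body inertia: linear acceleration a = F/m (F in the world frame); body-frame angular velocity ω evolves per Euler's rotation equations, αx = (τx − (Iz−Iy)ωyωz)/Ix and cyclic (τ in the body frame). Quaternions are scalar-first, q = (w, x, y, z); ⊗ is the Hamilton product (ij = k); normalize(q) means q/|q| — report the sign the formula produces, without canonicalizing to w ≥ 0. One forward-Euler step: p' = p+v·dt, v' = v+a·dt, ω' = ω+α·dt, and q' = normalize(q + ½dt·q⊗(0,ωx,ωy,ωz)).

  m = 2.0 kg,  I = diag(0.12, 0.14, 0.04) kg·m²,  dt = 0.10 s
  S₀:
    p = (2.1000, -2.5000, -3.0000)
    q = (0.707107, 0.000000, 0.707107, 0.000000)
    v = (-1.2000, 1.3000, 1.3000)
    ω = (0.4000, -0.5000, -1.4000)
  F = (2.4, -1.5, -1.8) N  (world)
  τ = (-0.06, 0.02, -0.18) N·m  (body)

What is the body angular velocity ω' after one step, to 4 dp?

gyro term ω×Iω = (-0.0700, -0.0448, -0.0040)
(τ − ω×Iω)/I = (0.0833, 0.4629, -4.4000)
new body rate ω' = (0.4083, -0.4537, -1.8400)

ω' = (0.4083, -0.4537, -1.8400)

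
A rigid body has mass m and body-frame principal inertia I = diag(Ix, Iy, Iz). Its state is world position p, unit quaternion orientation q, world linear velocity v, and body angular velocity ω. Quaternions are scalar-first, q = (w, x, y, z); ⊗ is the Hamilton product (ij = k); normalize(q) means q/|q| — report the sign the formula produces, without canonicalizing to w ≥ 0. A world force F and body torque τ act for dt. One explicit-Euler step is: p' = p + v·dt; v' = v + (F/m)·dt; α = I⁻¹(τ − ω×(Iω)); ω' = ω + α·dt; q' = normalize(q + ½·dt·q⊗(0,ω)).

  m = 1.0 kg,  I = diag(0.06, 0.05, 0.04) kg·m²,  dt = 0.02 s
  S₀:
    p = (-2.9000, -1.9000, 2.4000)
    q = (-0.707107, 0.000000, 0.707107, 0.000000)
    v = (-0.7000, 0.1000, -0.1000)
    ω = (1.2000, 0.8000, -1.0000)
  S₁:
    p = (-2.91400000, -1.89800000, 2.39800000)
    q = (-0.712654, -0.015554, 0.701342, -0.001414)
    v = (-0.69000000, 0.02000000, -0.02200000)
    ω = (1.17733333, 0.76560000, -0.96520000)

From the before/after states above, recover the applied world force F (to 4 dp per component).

velocity change Δv = (0.01000000, -0.08000000, 0.07800000)
F = m·Δv/dt = (0.5000, -4.0000, 3.9000)

F = (0.5000, -4.0000, 3.9000)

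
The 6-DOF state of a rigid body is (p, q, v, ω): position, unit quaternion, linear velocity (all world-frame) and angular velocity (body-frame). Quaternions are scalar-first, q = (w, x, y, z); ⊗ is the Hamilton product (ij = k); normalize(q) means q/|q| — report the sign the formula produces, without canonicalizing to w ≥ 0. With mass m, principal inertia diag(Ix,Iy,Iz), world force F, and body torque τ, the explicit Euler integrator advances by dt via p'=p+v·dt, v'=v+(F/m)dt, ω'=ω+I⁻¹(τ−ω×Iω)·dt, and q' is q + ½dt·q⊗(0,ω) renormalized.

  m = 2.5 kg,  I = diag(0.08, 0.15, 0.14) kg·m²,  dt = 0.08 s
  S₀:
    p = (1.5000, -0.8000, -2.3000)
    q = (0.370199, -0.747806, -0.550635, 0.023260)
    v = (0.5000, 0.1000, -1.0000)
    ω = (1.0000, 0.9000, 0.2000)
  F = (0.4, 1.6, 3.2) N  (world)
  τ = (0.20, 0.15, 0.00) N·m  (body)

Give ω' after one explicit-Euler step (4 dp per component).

ω' = (1.2018, 0.9864, 0.1640)

(τ − ω×Iω)/I = (2.5225, 1.0800, -0.4500)
new body rate ω' = (1.2018, 0.9864, 0.1640)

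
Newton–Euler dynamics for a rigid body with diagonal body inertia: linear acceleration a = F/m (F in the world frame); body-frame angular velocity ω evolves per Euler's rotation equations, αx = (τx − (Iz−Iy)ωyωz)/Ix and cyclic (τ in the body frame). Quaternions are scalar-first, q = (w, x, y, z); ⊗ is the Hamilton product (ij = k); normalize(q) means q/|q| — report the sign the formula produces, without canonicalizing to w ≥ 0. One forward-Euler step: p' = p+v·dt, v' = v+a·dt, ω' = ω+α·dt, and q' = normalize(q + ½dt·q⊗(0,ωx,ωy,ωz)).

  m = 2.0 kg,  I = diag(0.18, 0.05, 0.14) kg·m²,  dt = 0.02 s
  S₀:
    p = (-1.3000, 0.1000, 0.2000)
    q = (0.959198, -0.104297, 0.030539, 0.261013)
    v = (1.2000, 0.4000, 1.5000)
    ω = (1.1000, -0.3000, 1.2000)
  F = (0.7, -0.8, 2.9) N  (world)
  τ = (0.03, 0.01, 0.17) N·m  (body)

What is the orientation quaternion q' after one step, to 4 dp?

q' = (0.9572, -0.0926, 0.0318, 0.2725)

2q̇ = q⊗(0,ω) = (-0.1893272, 1.1700685, 0.1245113, 1.1487338)
q + ½dt·q⊗(0,ω), renormalized = (0.9572, -0.0926, 0.0318, 0.2725)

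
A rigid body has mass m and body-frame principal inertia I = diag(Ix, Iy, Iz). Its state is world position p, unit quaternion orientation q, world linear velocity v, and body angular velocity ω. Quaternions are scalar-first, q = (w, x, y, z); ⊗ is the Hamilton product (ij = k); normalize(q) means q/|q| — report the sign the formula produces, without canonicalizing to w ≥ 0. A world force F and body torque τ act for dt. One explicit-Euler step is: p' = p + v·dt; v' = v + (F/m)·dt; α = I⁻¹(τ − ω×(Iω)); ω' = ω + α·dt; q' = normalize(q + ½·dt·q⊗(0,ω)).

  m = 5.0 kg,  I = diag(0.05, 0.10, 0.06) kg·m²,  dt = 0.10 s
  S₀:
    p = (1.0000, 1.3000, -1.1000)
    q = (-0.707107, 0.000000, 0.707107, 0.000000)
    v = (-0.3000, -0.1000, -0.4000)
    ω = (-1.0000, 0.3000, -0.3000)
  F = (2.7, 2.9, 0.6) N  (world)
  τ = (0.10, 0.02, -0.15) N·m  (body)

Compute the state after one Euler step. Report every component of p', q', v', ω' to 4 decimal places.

p' = (0.9700, 1.2900, -1.1400)
q' = (-0.7167, 0.0247, 0.6955, 0.0459)
v' = (-0.2460, -0.0420, -0.3880)
ω' = (-0.8072, 0.3230, -0.5250)

a = (0.5400, 0.5800, 0.1200)
p' = p + v·dt = (0.9700, 1.2900, -1.1400)
v + (F/m)dt = (-0.2460, -0.0420, -0.3880)
ω×(Iω) gyroscopic = (0.0036, -0.0030, -0.0150)
angular accel α = (1.9280, 0.2300, -2.2500)
ω + α·dt = (-0.8072, 0.3230, -0.5250)
q⊗(0,ω) = (-0.2121321, 0.4949749, -0.2121321, 0.9192391)
q' = normalize(q + ½dt·q⊗(0,ω)) = (-0.7167, 0.0247, 0.6955, 0.0459)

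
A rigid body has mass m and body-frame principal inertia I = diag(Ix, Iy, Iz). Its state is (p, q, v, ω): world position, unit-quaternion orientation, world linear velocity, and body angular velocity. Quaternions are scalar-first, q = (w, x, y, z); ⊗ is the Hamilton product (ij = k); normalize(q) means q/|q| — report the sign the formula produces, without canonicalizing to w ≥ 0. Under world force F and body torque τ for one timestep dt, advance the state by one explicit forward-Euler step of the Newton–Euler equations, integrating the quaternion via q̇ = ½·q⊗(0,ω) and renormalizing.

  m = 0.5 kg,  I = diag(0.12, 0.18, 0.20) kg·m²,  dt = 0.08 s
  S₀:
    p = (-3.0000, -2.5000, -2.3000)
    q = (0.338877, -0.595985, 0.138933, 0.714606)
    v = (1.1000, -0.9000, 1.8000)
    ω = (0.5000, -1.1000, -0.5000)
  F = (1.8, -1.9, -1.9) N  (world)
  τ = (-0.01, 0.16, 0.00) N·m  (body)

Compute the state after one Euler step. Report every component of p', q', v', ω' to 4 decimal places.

new position p' = (-2.9120, -2.5720, -2.1560)
v + (F/m)dt = (1.3880, -1.2040, 1.4960)
ω×(Iω) gyroscopic = (0.0110, 0.0200, -0.0330)
α = I⁻¹(τ − ω×Iω) = (-0.1750, 0.7778, 0.1650)
ω + α·dt = (0.4860, -1.0378, -0.4868)
2q̇ = q⊗(0,ω) = (0.8081218, 0.8860386, -0.3134542, 0.4166785)
q + ½dt·q⊗(0,ω), renormalized = (0.3707, -0.5598, 0.1262, 0.7303)

p' = (-2.9120, -2.5720, -2.1560)
q' = (0.3707, -0.5598, 0.1262, 0.7303)
v' = (1.3880, -1.2040, 1.4960)
ω' = (0.4860, -1.0378, -0.4868)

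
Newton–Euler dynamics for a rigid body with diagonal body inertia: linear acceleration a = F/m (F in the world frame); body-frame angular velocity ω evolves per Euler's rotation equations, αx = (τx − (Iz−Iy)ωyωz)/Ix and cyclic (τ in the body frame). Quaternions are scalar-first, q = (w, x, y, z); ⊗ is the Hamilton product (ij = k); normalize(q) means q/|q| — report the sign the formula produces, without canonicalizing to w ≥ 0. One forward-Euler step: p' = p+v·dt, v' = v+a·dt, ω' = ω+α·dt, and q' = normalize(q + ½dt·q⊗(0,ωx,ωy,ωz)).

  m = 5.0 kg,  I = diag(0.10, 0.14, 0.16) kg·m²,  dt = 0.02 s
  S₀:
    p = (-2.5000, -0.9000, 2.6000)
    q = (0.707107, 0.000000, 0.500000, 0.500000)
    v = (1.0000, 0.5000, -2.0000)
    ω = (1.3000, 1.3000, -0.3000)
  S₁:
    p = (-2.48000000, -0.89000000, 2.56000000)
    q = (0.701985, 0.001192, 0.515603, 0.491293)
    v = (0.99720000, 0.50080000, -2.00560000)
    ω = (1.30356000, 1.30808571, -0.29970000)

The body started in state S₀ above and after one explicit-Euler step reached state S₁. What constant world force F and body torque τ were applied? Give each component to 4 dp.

F = (-0.7000, 0.2000, -1.4000)
τ = (0.0100, 0.0800, 0.0700)

v₁ − v₀ = (-0.00280000, 0.00080000, -0.00560000)
F = m·Δv/dt = (-0.7000, 0.2000, -1.4000)
ω₁ − ω₀ = (0.00356000, 0.00808571, 0.00030000)
I·α + gyro = (0.0100, 0.0800, 0.0700)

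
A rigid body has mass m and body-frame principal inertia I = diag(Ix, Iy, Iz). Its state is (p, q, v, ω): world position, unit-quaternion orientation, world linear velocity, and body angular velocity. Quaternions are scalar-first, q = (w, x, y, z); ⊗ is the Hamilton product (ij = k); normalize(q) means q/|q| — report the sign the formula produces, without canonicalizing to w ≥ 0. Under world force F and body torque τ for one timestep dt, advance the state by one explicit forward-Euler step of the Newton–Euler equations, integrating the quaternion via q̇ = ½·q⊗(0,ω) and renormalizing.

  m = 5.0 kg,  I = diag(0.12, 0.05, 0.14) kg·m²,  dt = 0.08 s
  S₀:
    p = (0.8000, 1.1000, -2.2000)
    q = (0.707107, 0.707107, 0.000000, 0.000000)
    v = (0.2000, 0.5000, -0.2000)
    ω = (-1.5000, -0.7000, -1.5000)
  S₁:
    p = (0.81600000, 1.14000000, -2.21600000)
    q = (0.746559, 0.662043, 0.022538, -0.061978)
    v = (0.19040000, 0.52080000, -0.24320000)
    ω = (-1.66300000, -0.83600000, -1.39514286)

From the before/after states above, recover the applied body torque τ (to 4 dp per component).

τ = (-0.1500, -0.1300, 0.1100)

ω₁ − ω₀ = (-0.16300000, -0.13600000, 0.10485714)
I·α + gyro = (-0.1500, -0.1300, 0.1100)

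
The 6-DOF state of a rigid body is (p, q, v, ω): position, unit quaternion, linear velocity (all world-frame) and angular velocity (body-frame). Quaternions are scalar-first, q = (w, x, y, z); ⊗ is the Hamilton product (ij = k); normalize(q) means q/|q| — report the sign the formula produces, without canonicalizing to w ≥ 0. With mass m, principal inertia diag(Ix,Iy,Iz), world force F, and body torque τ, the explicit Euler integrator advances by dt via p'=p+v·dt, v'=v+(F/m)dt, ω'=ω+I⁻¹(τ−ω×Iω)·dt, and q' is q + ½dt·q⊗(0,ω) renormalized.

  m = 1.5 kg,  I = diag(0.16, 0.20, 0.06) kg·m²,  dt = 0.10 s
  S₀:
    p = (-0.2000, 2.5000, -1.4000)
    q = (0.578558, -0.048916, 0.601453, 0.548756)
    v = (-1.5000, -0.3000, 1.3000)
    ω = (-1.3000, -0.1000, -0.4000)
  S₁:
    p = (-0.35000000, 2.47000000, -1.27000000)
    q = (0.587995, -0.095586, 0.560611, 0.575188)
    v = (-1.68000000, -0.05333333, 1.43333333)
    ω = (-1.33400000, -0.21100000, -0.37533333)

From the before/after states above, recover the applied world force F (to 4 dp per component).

velocity change Δv = (-0.18000000, 0.24666667, 0.13333333)
F = m·Δv/dt = (-2.7000, 3.7000, 2.0000)

F = (-2.7000, 3.7000, 2.0000)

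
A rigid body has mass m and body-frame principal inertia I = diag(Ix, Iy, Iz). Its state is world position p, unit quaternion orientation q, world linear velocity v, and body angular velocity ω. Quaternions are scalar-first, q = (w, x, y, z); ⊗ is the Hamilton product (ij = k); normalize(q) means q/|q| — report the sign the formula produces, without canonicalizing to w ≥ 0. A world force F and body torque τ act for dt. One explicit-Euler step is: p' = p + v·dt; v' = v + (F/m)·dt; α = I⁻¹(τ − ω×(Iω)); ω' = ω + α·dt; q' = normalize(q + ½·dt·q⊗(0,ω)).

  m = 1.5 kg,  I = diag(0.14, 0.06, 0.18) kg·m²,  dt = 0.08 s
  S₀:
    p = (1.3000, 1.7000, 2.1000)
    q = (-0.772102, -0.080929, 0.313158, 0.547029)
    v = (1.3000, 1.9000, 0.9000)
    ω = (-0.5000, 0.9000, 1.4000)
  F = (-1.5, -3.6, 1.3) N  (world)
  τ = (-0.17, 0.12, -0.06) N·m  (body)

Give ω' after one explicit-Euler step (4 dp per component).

ω' = (-0.6835, 1.0227, 1.3573)

precession coupling ω×(Iω) = (0.1512, 0.0280, 0.0360)
(τ − ω×Iω)/I = (-2.2943, 1.5333, -0.5333)
ω + α·dt = (-0.6835, 1.0227, 1.3573)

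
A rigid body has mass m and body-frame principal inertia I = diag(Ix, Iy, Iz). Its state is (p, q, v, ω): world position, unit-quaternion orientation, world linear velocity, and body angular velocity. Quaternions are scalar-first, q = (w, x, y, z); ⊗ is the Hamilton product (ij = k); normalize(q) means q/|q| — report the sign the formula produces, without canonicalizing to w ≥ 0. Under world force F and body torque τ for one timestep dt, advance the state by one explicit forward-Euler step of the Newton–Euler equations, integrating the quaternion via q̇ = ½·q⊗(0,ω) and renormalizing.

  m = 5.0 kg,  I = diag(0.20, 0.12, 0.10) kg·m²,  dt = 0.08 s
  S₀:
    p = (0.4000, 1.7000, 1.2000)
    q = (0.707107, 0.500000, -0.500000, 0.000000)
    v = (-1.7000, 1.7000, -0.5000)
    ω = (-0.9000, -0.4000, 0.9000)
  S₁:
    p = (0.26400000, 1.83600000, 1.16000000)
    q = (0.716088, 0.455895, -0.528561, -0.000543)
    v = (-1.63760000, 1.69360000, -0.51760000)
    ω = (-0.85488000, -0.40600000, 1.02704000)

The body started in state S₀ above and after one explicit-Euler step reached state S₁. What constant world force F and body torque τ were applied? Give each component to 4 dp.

velocity change Δv = (0.06240000, -0.00640000, -0.01760000)
m·(v₁−v₀)/dt = (3.9000, -0.4000, -1.1000)
Δω = ω₁−ω₀ = (0.04512000, -0.00600000, 0.12704000)
precession coupling = (0.0072, -0.0810, -0.0288)
applied torque τ = (0.1200, -0.0900, 0.1300)

F = (3.9000, -0.4000, -1.1000)
τ = (0.1200, -0.0900, 0.1300)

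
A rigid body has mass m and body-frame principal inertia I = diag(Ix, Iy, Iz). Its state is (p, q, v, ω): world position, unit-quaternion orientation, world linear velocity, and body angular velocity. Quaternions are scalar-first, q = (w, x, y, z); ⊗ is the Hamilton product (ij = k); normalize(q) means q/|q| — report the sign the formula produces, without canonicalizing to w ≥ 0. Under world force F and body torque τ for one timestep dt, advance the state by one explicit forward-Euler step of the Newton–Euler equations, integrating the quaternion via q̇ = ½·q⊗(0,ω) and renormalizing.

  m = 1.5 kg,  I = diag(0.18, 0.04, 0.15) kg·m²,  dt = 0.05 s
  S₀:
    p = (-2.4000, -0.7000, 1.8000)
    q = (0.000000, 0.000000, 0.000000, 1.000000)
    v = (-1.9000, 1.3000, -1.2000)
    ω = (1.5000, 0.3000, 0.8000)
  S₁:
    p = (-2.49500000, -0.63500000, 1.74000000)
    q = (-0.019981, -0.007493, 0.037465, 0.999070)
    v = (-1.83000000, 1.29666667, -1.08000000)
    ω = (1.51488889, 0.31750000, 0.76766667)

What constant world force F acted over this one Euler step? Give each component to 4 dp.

F = (2.1000, -0.1000, 3.6000)

Δv = v₁−v₀ = (0.07000000, -0.00333333, 0.12000000)
m·(v₁−v₀)/dt = (2.1000, -0.1000, 3.6000)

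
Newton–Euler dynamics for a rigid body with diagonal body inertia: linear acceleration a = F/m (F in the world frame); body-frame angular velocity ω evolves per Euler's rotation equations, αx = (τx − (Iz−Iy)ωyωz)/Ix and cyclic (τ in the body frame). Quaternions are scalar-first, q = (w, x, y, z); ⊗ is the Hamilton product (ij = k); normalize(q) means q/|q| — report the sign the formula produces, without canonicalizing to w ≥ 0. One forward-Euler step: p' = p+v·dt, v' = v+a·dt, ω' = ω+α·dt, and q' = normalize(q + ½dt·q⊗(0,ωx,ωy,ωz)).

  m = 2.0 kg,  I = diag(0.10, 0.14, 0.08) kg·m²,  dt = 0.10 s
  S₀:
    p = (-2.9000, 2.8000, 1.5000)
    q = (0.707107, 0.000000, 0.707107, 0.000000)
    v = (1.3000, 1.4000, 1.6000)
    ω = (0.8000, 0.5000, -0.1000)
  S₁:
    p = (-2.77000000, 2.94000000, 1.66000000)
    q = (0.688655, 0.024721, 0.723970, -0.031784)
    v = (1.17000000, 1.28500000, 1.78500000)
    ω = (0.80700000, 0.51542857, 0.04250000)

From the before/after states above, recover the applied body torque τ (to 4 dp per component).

ω₁ − ω₀ = (0.00700000, 0.01542857, 0.14250000)
I·α + gyro = (0.0100, 0.0200, 0.1300)

τ = (0.0100, 0.0200, 0.1300)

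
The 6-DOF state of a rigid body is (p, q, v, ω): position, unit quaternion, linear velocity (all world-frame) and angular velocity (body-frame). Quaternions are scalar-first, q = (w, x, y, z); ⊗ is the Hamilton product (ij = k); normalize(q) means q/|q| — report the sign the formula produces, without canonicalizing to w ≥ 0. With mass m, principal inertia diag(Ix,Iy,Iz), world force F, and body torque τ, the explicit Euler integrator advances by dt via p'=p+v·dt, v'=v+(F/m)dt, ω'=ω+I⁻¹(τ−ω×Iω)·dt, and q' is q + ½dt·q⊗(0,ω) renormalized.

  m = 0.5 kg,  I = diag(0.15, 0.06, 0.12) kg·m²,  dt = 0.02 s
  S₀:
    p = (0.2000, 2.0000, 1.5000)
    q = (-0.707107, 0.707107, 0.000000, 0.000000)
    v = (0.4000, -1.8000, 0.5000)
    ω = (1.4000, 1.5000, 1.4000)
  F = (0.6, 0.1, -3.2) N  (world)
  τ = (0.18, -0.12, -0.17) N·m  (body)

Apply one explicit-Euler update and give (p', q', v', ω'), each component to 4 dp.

p' = (0.2080, 1.9640, 1.5100)
q' = (-0.7168, 0.6970, -0.0205, 0.0007)
v' = (0.4240, -1.7960, 0.3720)
ω' = (1.4072, 1.4404, 1.4032)

linear accel F/m = (1.2000, 0.2000, -6.4000)
p' = p + v·dt = (0.2080, 1.9640, 1.5100)
v' = v + a·dt = (0.4240, -1.7960, 0.3720)
α = I⁻¹(τ − ω×Iω) = (0.3600, -2.9800, 0.1583)
new body rate ω' = (1.4072, 1.4404, 1.4032)
2q̇ = q⊗(0,ω) = (-0.9899498, -0.9899498, -2.0506103, 0.0707107)
q + ½dt·q⊗(0,ω), renormalized = (-0.7168, 0.6970, -0.0205, 0.0007)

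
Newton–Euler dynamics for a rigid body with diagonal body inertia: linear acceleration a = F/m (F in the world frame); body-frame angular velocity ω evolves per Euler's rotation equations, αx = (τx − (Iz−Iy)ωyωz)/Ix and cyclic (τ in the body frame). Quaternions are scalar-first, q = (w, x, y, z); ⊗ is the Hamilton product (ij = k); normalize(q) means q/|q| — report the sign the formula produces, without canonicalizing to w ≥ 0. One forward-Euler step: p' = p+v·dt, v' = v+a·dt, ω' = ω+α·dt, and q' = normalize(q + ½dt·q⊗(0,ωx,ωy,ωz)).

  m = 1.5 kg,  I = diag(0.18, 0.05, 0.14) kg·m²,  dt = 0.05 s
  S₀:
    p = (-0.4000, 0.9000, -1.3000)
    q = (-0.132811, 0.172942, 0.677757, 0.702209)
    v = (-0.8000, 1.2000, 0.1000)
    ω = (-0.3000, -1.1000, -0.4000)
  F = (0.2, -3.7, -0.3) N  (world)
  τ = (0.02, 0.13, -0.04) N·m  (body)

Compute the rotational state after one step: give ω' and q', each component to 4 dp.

ω' = (-0.3054, -0.9748, -0.3990)
q' = (-0.1058, 0.1864, 0.6776, 0.7035)

(τ − ω×Iω)/I = (-0.1089, 2.5040, 0.0207)
new body rate ω' = (-0.3054, -0.9748, -0.3990)
2q̇ = q⊗(0,ω) = (1.0782989, 0.5411704, 0.0046062, 0.0662153)
q' = normalize(q + ½dt·q⊗(0,ω)) = (-0.1058, 0.1864, 0.6776, 0.7035)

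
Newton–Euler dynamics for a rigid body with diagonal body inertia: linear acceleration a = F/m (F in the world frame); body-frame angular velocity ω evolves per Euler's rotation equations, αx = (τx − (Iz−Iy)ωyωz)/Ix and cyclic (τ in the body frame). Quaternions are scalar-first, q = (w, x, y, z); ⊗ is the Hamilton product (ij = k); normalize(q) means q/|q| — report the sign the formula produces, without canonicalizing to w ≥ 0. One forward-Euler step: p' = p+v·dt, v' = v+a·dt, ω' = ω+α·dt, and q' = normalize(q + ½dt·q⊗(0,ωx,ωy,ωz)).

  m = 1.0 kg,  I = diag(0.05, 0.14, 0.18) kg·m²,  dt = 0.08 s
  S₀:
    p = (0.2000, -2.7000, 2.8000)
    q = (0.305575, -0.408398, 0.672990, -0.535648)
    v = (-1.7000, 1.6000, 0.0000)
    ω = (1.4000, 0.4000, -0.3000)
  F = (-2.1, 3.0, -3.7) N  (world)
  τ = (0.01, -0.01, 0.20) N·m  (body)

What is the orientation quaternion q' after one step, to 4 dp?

q' = (0.3107, -0.3901, 0.6418, -0.5825)

q⊗(0,ω) = (0.1418668, 0.4401672, -0.7501966, -1.1972177)
q' = normalize(q + ½dt·q⊗(0,ω)) = (0.3107, -0.3901, 0.6418, -0.5825)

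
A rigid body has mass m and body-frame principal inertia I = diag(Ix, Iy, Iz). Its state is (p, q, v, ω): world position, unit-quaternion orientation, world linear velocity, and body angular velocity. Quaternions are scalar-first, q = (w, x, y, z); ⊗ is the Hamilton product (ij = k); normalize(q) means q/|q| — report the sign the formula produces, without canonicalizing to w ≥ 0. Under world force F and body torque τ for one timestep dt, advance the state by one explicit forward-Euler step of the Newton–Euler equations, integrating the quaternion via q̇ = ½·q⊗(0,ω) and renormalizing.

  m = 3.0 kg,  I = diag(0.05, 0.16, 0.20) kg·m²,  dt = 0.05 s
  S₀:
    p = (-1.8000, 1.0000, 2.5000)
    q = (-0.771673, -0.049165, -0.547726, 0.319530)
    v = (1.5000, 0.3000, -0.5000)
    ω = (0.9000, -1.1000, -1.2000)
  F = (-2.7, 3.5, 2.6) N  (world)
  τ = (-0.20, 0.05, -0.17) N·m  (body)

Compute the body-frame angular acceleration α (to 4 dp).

precession coupling ω×(Iω) = (0.0528, 0.1620, -0.1089)
(τ − ω×Iω)/I = (-5.0560, -0.7000, -0.3055)

α = (-5.0560, -0.7000, -0.3055)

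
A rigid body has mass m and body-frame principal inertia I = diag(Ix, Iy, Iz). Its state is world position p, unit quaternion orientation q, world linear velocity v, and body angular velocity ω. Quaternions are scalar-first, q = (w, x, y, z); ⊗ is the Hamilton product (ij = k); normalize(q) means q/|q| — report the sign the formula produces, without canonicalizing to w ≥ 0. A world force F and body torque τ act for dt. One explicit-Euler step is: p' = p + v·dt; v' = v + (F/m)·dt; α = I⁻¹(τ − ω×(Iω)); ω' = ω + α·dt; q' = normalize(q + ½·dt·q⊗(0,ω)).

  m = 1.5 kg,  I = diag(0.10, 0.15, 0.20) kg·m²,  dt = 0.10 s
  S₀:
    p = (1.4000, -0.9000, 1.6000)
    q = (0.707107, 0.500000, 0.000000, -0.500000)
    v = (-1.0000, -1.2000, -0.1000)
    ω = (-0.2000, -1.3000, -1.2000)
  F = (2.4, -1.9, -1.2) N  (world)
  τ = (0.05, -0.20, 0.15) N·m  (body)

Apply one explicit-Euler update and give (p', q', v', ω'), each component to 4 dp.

p' = (1.3000, -1.0200, 1.5900)
q' = (0.6794, 0.4586, -0.0109, -0.5727)
v' = (-0.8400, -1.3267, -0.1800)
ω' = (-0.2280, -1.4173, -1.1315)

new position p' = (1.3000, -1.0200, 1.5900)
v' = v + a·dt = (-0.8400, -1.3267, -0.1800)
ω×(Iω) gyroscopic = (0.0780, -0.0240, 0.0130)
(τ − ω×Iω)/I = (-0.2800, -1.1733, 0.6850)
ω' = ω + α·dt = (-0.2280, -1.4173, -1.1315)
2q̇ = q⊗(0,ω) = (-0.5000000, -0.7914214, -0.2192391, -1.4985284)
updated quaternion q' = (0.6794, 0.4586, -0.0109, -0.5727)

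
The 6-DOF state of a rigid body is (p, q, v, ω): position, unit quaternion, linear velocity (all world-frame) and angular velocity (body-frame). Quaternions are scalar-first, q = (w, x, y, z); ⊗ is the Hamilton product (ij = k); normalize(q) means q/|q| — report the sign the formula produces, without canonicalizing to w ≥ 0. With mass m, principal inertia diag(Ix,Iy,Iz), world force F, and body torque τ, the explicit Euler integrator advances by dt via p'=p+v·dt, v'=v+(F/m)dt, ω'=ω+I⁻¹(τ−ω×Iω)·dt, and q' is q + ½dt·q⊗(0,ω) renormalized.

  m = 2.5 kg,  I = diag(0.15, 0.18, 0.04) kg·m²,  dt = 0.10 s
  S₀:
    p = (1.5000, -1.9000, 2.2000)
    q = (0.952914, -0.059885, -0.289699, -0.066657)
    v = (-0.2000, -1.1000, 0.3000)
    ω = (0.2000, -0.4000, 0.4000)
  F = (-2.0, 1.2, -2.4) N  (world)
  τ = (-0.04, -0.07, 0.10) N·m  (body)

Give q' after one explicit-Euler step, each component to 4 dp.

2q̇ = q⊗(0,ω) = (-0.0772398, 0.0480404, -0.3705430, 0.4630594)
q + ½dt·q⊗(0,ω), renormalized = (0.9486, -0.0575, -0.3081, -0.0435)

q' = (0.9486, -0.0575, -0.3081, -0.0435)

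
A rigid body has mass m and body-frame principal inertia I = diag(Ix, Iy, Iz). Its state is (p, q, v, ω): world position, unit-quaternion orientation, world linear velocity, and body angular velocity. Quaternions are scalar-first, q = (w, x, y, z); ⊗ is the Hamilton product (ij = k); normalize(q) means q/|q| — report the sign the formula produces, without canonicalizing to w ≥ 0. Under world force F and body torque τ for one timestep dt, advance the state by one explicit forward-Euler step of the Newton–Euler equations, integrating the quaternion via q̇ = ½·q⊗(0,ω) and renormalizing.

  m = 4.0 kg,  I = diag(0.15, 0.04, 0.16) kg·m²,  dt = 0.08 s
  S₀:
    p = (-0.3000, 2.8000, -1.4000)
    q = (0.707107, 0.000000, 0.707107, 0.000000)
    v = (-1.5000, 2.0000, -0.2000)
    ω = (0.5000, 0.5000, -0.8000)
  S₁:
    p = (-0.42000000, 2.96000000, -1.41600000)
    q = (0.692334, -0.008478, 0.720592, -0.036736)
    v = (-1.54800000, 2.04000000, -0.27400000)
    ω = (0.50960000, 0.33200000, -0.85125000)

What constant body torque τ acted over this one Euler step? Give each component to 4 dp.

ω₁ − ω₀ = (0.00960000, -0.16800000, -0.05125000)
gyro term ω₀×Iω₀ = (-0.0480, 0.0040, -0.0275)
I·α + gyro = (-0.0300, -0.0800, -0.1300)

τ = (-0.0300, -0.0800, -0.1300)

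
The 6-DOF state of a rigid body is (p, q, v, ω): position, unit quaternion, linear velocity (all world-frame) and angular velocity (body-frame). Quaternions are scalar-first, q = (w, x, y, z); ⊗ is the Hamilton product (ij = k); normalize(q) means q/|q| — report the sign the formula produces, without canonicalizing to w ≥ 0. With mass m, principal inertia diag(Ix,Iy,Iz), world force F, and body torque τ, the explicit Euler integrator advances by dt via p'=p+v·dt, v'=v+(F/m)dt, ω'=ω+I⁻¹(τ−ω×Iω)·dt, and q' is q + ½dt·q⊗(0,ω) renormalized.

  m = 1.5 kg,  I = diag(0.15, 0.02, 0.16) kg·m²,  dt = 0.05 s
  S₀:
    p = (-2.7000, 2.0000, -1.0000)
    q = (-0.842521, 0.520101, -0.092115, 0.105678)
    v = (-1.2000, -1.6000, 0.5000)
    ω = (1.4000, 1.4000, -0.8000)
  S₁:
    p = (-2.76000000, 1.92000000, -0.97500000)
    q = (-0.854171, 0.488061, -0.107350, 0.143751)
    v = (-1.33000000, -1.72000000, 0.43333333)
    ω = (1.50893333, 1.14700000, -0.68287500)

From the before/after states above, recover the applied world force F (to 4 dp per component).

Δv = v₁−v₀ = (-0.13000000, -0.12000000, -0.06666667)
m·(v₁−v₀)/dt = (-3.9000, -3.6000, -2.0000)

F = (-3.9000, -3.6000, -2.0000)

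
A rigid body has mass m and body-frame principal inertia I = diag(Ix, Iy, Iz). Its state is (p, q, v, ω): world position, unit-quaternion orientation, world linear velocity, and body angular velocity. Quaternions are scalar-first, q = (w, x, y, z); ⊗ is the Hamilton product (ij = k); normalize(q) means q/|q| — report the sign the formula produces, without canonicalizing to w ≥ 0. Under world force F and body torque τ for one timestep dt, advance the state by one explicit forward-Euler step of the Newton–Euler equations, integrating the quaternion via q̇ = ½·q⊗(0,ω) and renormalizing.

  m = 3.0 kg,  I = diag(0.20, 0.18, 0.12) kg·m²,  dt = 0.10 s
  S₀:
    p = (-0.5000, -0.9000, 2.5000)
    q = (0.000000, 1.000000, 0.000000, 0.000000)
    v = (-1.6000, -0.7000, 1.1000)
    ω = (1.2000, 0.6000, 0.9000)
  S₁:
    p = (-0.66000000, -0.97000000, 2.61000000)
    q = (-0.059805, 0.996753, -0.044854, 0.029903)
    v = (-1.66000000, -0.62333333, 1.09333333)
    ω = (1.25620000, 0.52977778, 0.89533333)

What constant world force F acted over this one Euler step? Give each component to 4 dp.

Δv = v₁−v₀ = (-0.06000000, 0.07666667, -0.00666667)
m·(v₁−v₀)/dt = (-1.8000, 2.3000, -0.2000)

F = (-1.8000, 2.3000, -0.2000)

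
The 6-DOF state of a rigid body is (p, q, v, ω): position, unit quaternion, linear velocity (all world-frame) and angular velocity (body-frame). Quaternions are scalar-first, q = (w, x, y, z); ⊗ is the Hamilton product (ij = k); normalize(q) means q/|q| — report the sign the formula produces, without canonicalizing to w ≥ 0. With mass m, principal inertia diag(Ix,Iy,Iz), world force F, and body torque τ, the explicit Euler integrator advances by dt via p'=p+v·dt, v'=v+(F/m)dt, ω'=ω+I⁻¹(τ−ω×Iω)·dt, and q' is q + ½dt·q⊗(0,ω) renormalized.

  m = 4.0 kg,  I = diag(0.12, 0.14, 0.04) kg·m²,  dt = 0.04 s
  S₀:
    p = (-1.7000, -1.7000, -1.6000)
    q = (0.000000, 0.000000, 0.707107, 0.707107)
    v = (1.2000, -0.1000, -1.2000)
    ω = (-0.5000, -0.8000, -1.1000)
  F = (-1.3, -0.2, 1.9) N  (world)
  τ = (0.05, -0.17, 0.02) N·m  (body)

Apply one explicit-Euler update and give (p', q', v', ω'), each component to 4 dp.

p' = (-1.6520, -1.7040, -1.6480)
q' = (0.0269, -0.0042, 0.6997, 0.7139)
v' = (1.1870, -0.1020, -1.1810)
ω' = (-0.4540, -0.8611, -1.0880)

p' = p + v·dt = (-1.6520, -1.7040, -1.6480)
v' = v + a·dt = (1.1870, -0.1020, -1.1810)
angular accel α = (1.1500, -1.5286, 0.3000)
ω + α·dt = (-0.4540, -0.8611, -1.0880)
Hamilton product q⊗(0,ω) = (1.3435033, -0.2121321, -0.3535535, 0.3535535)
q' = normalize(q + ½dt·q⊗(0,ω)) = (0.0269, -0.0042, 0.6997, 0.7139)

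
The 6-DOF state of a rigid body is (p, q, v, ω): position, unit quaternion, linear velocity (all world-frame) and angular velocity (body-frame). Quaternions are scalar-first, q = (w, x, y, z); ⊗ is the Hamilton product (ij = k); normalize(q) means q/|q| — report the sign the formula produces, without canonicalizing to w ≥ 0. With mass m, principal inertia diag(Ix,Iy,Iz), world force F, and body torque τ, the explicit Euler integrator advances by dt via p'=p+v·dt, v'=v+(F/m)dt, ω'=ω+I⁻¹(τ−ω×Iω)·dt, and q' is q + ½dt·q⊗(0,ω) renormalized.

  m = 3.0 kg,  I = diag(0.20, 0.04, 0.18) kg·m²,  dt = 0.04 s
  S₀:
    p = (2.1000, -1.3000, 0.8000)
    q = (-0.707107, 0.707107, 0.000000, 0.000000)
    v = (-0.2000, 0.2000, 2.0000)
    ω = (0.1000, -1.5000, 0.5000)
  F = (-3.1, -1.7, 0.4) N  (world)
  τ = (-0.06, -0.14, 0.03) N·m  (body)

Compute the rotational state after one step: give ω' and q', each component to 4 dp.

ω' = (0.1090, -1.6410, 0.5013)
q' = (-0.7082, 0.7053, 0.0141, -0.0283)

angular accel α = (0.2250, -3.5250, 0.0333)
ω + α·dt = (0.1090, -1.6410, 0.5013)
q⊗(0,ω) = (-0.0707107, -0.0707107, 0.7071070, -1.4142140)
updated quaternion q' = (-0.7082, 0.7053, 0.0141, -0.0283)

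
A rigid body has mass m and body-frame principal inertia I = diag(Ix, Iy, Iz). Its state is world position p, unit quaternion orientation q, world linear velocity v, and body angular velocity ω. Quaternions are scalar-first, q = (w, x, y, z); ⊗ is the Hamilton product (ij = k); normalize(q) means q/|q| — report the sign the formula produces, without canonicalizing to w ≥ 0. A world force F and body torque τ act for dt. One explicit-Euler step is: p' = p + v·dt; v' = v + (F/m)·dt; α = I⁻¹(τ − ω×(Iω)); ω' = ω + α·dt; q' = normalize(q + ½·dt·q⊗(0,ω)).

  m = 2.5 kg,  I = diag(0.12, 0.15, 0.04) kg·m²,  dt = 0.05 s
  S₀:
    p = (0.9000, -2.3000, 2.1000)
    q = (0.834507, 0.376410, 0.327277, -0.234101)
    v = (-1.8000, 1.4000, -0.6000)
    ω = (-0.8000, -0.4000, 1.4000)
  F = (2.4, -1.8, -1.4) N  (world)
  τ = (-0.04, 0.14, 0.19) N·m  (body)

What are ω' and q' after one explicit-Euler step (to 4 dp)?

gyro term ω×Iω = (0.0616, -0.0896, 0.0096)
angular accel α = (-0.8467, 1.5307, 4.5100)
new body rate ω' = (-0.8423, -0.3235, 1.6255)
Hamilton product q⊗(0,ω) = (0.7597802, -0.3030582, -0.6734960, 1.2795674)
q + ½dt·q⊗(0,ω), renormalized = (0.8528, 0.3685, 0.3102, -0.2019)

ω' = (-0.8423, -0.3235, 1.6255)
q' = (0.8528, 0.3685, 0.3102, -0.2019)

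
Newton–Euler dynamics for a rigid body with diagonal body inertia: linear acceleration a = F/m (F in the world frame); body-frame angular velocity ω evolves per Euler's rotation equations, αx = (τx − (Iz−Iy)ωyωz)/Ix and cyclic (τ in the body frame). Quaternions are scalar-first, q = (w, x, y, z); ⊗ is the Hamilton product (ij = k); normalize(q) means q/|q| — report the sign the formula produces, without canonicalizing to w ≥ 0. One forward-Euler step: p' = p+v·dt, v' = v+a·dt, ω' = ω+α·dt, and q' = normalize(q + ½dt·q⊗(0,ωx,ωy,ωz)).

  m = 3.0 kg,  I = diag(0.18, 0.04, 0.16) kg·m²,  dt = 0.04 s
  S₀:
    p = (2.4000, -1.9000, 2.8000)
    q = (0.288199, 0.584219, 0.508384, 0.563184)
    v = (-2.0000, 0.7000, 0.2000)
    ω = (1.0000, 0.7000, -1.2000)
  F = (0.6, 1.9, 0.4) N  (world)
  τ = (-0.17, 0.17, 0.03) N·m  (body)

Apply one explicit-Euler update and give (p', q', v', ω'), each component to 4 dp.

p' = (2.3200, -1.8720, 2.8080)
q' = (0.2827, 0.5696, 0.5374, 0.5540)
v' = (-1.9920, 0.7253, 0.2053)
ω' = (0.9846, 0.8940, -1.1680)

(τ − ω×Iω)/I = (-0.3844, 4.8500, 0.8000)
ω + α·dt = (0.9846, 0.8940, -1.1680)
q⊗(0,ω) = (-0.2642670, -0.7160906, 1.4659861, -0.4452695)
q + ½dt·q⊗(0,ω), renormalized = (0.2827, 0.5696, 0.5374, 0.5540)
a = (0.2000, 0.6333, 0.1333)
new position p' = (2.3200, -1.8720, 2.8080)
v' = v + a·dt = (-1.9920, 0.7253, 0.2053)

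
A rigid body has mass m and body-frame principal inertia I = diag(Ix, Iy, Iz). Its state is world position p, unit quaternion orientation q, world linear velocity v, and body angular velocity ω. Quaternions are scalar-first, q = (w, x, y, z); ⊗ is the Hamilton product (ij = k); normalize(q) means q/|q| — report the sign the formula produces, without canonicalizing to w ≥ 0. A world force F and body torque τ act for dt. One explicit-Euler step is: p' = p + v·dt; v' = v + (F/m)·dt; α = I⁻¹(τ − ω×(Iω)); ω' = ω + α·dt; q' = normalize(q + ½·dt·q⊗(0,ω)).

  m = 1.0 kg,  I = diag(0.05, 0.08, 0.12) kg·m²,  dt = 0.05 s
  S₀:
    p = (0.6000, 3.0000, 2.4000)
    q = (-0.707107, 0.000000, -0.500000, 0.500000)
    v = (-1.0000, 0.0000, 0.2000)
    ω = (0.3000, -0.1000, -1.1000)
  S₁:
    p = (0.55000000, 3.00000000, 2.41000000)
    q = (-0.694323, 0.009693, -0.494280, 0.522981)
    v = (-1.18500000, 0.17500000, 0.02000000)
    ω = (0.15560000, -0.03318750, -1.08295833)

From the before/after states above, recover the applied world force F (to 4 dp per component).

F = (-3.7000, 3.5000, -3.6000)

v₁ − v₀ = (-0.18500000, 0.17500000, -0.18000000)
m·(v₁−v₀)/dt = (-3.7000, 3.5000, -3.6000)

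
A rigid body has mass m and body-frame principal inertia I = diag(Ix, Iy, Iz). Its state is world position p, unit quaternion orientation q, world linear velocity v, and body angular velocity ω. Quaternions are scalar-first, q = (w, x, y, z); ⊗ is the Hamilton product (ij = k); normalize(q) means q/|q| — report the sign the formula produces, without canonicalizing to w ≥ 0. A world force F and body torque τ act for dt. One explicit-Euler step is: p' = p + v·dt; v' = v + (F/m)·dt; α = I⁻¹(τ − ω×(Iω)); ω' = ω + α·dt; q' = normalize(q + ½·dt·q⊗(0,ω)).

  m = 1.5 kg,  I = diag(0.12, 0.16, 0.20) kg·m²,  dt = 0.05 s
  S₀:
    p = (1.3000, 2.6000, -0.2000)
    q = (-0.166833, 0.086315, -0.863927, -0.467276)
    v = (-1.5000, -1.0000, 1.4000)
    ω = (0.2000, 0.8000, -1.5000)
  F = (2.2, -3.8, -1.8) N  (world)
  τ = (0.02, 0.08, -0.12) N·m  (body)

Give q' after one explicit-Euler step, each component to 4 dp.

2q̇ = q⊗(0,ω) = (-0.0270354, 1.6363447, -0.0974491, 0.4920869)
q' = normalize(q + ½dt·q⊗(0,ω)) = (-0.1674, 0.1271, -0.8656, -0.4546)

q' = (-0.1674, 0.1271, -0.8656, -0.4546)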